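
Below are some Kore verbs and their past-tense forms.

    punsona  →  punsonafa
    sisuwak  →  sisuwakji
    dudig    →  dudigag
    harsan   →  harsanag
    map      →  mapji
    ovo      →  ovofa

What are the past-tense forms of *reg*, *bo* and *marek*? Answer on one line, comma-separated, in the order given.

The suffix is conditioned by the final sound: -ji when the stem ends in a voiceless consonant (*sisuwak*, *map*); -ag when the stem ends in a voiced consonant (*dudig*, *harsan*); -fa when the stem ends in a vowel (*punsona*, *ovo*).
*reg* — final sound /g/ (a voiced consonant) → -ag → *regag*.
Since the final sound of *bo* is /o/ (a vowel), it takes -fa, giving *bofa*.
The final sound of *marek* is /k/, which is a voiceless consonant, so the suffix is -ji, giving *marekji*.

regag, bofa, marekji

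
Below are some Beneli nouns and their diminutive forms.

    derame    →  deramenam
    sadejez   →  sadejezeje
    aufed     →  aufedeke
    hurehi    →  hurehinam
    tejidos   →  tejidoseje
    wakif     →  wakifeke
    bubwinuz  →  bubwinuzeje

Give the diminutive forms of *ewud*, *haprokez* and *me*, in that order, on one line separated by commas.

The pattern is sibilance of the final sound: -eje when the stem ends in a sibilant (*sadejez*, *tejidos*, *bubwinuz*); -eke when the stem ends in a non-sibilant consonant (*aufed*, *wakif*); -nam when the stem ends in a vowel (*derame*, *hurehi*).
Since the final sound of *ewud* is /d/ (a non-sibilant consonant), it takes -eke, giving *ewudeke*.
*haprokez*: final sound = /z/, a sibilant → -eje → *haprokezeje*.
*me*: final sound = /e/, a vowel → -nam → *menam*.

ewudeke, haprokezeje, menam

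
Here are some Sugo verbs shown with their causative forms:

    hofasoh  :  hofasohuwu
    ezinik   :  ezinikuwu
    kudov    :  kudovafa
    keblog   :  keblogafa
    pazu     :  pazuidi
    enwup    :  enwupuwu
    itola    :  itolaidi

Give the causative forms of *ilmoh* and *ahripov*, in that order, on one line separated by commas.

Looking at the final sound of each stem: -uwu when the stem ends in a voiceless consonant (*hofasoh*, *ezinik*, *enwup*); -afa when the stem ends in a voiced consonant (*kudov*, *keblog*); -idi when the stem ends in a vowel (*pazu*, *itola*).
The final sound of *ilmoh* is /h/, which is a voiceless consonant, so the suffix is -uwu, giving *ilmohuwu*.
*ahripov* — final sound /v/ (a voiced consonant) → -afa → *ahripovafa*.

ilmohuwu, ahripovafa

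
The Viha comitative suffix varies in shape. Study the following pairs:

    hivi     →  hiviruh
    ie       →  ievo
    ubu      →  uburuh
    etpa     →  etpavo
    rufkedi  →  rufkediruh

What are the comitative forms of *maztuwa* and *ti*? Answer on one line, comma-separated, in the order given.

maztuwavo, tiruh

Looking at the last vowel of each stem: -ruh when the last vowel of the stem is a high vowel (*hivi*, *ubu*, *rufkedi*); -vo when the last vowel of the stem is a non-high vowel (*ie*, *etpa*).
*maztuwa*: last vowel = /a/, a non-high vowel → -vo → *maztuwavo*.
Since the last vowel of *ti* is /i/ (a high vowel), it takes -ruh, giving *tiruh*.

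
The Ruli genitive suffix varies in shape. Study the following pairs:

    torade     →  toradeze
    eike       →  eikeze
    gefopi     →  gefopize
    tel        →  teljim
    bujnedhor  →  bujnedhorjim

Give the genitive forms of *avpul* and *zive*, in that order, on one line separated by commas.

avpuljim, ziveze

Looking at the final sound of each stem: -jim when the stem ends in a consonant (*tel*, *bujnedhor*); -ze when the stem ends in a vowel (*torade*, *eike*, *gefopi*).
*avpul*: final sound = /l/, a consonant → -jim → *avpuljim*.
The final sound of *zive* is /e/, which is a vowel, so the suffix is -ze, giving *ziveze*.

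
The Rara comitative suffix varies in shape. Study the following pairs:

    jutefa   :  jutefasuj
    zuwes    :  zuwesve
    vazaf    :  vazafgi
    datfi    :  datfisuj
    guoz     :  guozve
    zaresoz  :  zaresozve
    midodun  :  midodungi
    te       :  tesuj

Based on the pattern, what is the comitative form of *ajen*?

ajengi

The pattern is sibilance of the final sound: -ve when the stem ends in a sibilant (*zuwes*, *guoz*, *zaresoz*); -gi when the stem ends in a non-sibilant consonant (*vazaf*, *midodun*); -suj when the stem ends in a vowel (*jutefa*, *datfi*, *te*).
Since the final sound of *ajen* is /n/ (a non-sibilant consonant), it takes -gi, giving *ajengi*.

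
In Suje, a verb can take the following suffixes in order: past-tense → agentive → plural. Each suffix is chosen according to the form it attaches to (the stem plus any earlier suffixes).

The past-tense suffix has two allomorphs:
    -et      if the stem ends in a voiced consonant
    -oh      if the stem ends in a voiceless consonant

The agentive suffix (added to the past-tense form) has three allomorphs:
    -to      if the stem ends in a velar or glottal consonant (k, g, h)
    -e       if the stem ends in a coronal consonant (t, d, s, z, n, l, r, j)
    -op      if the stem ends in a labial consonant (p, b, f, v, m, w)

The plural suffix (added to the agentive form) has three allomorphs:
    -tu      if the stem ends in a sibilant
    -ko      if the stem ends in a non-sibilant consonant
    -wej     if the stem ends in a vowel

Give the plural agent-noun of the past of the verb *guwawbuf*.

*guwawbuf*: final consonant = /f/, voiceless → -oh → *guwawbufoh*.
The past-tense form *guwawbufoh*: final consonant = /h/, velar/glottal → -to → *guwawbufohto*.
The agentive form *guwawbufohto*: final sound = /o/, a vowel → -wej → *guwawbufohtowej*.

guwawbufohtowej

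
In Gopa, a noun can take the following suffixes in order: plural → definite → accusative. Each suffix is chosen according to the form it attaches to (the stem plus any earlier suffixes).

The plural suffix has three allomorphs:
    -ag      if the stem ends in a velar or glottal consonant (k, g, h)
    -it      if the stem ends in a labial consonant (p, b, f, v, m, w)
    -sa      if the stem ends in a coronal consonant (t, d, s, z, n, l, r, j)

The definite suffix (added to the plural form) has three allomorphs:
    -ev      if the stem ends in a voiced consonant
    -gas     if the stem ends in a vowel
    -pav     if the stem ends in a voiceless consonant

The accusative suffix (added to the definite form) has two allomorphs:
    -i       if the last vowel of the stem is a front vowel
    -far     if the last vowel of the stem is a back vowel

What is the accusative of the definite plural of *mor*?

morsagasfar

The final consonant of *mor* is /r/, which is coronal, so the plural suffix is -sa, giving *morsa*.
The final sound of the plural form *morsa* is /a/, which is a vowel, so the definite suffix is -gas, giving *morsagas*.
The last vowel of the definite form *morsagas* is /a/, which is a back vowel, so the accusative suffix is -far, giving *morsagasfar*.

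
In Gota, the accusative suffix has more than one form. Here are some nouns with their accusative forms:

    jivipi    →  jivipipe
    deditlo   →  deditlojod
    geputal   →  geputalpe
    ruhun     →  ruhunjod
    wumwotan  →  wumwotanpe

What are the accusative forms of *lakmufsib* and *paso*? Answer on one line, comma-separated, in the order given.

The pattern is rounding harmony: -jod when the last vowel of the stem is a rounded vowel (*deditlo*, *ruhun*); -pe when the last vowel of the stem is an unrounded vowel (*jivipi*, *geputal*, *wumwotan*).
The last vowel of *lakmufsib* is /i/, which is an unrounded vowel, so the suffix is -pe, giving *lakmufsibpe*.
*paso* — last vowel /o/ (a rounded vowel) → -jod → *pasojod*.

lakmufsibpe, pasojod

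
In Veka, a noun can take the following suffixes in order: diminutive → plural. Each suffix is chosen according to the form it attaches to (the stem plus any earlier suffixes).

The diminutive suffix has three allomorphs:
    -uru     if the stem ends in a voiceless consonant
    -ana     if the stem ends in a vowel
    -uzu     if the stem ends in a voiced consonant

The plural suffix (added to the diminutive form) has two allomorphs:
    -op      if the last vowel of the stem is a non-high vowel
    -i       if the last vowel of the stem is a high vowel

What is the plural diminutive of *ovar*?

The final sound of *ovar* is /r/, which is a voiced consonant, so the diminutive suffix is -uzu, giving *ovaruzu*.
The diminutive form *ovaruzu*: last vowel = /u/, a high vowel → -i → *ovaruzui*.

ovaruzui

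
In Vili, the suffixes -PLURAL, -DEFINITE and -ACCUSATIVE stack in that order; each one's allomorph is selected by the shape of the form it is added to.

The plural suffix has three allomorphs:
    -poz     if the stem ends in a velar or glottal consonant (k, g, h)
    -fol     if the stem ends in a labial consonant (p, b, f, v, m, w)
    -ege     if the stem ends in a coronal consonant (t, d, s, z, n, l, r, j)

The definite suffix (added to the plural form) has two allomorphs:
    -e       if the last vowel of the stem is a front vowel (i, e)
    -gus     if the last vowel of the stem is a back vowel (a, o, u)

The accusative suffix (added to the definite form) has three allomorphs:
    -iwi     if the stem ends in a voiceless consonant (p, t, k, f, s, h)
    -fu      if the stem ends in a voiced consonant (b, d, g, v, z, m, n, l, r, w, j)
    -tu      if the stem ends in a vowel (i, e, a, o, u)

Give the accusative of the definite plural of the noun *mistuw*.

Since the final consonant of *mistuw* is /w/ (labial), it takes -fol, giving *mistuwfol*.
The plural form *mistuwfol* — last vowel /o/ (a back vowel) → -gus → *mistuwfolgus*.
The definite form *mistuwfolgus* — final sound /s/ (a voiceless consonant) → -iwi → *mistuwfolgusiwi*.

mistuwfolgusiwi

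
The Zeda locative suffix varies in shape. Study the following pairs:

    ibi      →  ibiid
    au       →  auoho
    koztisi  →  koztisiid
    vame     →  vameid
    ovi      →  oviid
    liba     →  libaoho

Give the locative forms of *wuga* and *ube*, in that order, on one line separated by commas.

Looking at the last vowel of each stem: -id when the last vowel of the stem is a front vowel (*ibi*, *koztisi*, *vame*, *ovi*); -oho when the last vowel of the stem is a back vowel (*au*, *liba*).
*wuga* — last vowel /a/ (a back vowel) → -oho → *wugaoho*.
*ube*: last vowel = /e/, a front vowel → -id → *ubeid*.

wugaoho, ubeid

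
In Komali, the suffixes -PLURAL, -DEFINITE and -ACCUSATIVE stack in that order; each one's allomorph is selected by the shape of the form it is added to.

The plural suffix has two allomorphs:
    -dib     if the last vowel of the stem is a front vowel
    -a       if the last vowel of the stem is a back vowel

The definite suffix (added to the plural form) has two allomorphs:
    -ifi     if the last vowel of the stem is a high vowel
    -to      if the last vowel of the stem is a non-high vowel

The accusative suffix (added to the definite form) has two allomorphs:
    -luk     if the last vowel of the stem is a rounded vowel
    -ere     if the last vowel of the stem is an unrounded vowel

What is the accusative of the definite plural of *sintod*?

sintodatoluk

Since the last vowel of *sintod* is /o/ (a back vowel), it takes -a, giving *sintoda*.
The plural form *sintoda* — last vowel /a/ (a non-high vowel) → -to → *sintodato*.
The definite form *sintodato*: last vowel = /o/, a rounded vowel → -luk → *sintodatoluk*.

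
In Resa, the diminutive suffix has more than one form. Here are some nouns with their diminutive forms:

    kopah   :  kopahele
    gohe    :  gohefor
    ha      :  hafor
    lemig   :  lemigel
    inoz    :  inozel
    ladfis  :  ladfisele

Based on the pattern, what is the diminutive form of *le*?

The pattern is voicing of the final sound: -ele when the stem ends in a voiceless consonant (*kopah*, *ladfis*); -el when the stem ends in a voiced consonant (*lemig*, *inoz*); -for when the stem ends in a vowel (*gohe*, *ha*).
Since the final sound of *le* is /e/ (a vowel), it takes -for, giving *lefor*.

lefor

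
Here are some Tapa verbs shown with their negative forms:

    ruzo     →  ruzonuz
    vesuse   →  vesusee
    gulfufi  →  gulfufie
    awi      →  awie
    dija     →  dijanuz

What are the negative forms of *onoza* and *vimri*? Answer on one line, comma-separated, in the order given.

Looking at the last vowel of each stem: -e when the last vowel of the stem is a front vowel (*vesuse*, *gulfufi*, *awi*); -nuz when the last vowel of the stem is a back vowel (*ruzo*, *dija*).
*onoza*: last vowel = /a/, a back vowel → -nuz → *onozanuz*.
*vimri* — last vowel /i/ (a front vowel) → -e → *vimrie*.

onozanuz, vimrie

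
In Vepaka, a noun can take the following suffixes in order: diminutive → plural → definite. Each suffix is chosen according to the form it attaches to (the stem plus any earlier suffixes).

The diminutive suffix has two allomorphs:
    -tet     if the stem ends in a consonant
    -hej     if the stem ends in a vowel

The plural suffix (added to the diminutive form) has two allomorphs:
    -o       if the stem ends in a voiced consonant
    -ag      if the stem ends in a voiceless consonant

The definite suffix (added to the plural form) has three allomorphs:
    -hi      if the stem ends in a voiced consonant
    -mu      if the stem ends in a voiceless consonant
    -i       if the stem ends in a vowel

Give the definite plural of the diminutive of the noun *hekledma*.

The final sound of *hekledma* is /a/, which is a vowel, so the diminutive suffix is -hej, giving *hekledmahej*.
Since the final consonant of the diminutive form *hekledmahej* is /j/ (voiced), it takes -o, giving *hekledmahejo*.
The final sound of the plural form *hekledmahejo* is /o/, which is a vowel, so the definite suffix is -i, giving *hekledmahejoi*.

hekledmahejoi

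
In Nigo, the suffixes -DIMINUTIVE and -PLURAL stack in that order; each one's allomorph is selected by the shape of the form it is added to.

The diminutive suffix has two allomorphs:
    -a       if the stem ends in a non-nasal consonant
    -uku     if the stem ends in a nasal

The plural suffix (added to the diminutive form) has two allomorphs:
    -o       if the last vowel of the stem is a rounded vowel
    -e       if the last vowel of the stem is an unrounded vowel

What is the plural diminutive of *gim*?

Since the final consonant of *gim* is /m/ (a nasal), it takes -uku, giving *gimuku*.
The diminutive form *gimuku*: last vowel = /u/, a rounded vowel → -o → *gimukuo*.

gimukuo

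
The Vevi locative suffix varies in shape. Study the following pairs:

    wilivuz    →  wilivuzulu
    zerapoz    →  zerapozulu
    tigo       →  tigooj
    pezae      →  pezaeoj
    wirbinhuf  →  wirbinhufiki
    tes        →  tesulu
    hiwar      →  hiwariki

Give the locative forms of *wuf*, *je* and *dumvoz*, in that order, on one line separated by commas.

wufiki, jeoj, dumvozulu

The alternation tracks the final sound of the stem — -ulu when the stem ends in a sibilant (*wilivuz*, *zerapoz*, *tes*); -iki when the stem ends in a non-sibilant consonant (*wirbinhuf*, *hiwar*); -oj when the stem ends in a vowel (*tigo*, *pezae*).
Since the final sound of *wuf* is /f/ (a non-sibilant consonant), it takes -iki, giving *wufiki*.
The final sound of *je* is /e/, which is a vowel, so the suffix is -oj, giving *jeoj*.
*dumvoz* — final sound /z/ (a sibilant) → -ulu → *dumvozulu*.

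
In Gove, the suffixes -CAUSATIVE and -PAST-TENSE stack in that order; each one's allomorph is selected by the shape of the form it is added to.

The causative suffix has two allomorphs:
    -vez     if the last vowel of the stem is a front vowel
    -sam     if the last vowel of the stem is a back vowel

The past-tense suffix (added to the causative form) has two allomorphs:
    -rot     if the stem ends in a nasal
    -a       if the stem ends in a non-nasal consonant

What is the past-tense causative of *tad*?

tadsamrot

Since the last vowel of *tad* is /a/ (a back vowel), it takes -sam, giving *tadsam*.
The causative form *tadsam*: final consonant = /m/, a nasal → -rot → *tadsamrot*.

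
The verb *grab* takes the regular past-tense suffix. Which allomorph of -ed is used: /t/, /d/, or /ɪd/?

/d/

The stem *grab* ends in a voiced sound other than /d/.
The -ed suffix is realized as /ɪd/ after /t, d/; as /t/ after other voiceless consonants; and as /d/ after other voiced sounds.
So -ed on *grab* is pronounced /d/.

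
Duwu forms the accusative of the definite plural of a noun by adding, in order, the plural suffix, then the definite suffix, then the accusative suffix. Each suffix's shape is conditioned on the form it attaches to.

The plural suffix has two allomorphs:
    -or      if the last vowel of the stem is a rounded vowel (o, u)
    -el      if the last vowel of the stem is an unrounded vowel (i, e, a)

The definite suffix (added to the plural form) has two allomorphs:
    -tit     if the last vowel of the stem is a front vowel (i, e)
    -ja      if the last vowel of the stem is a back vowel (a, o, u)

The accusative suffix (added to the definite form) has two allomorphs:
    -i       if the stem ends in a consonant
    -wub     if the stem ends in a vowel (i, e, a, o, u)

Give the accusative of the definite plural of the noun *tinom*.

*tinom* — last vowel /o/ (a rounded vowel) → -or → *tinomor*.
Since the last vowel of the plural form *tinomor* is /o/ (a back vowel), it takes -ja, giving *tinomorja*.
The final sound of the definite form *tinomorja* is /a/, which is a vowel, so the accusative suffix is -wub, giving *tinomorjawub*.

tinomorjawub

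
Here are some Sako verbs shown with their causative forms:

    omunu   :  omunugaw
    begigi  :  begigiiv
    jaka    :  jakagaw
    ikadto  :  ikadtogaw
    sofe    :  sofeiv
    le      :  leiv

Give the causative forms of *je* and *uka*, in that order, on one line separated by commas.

jeiv, ukagaw

The pattern is front/back vowel harmony: -iv when the last vowel of the stem is a front vowel (*begigi*, *sofe*, *le*); -gaw when the last vowel of the stem is a back vowel (*omunu*, *jaka*, *ikadto*).
The last vowel of *je* is /e/, which is a front vowel, so the suffix is -iv, giving *jeiv*.
*uka* — last vowel /a/ (a back vowel) → -gaw → *ukagaw*.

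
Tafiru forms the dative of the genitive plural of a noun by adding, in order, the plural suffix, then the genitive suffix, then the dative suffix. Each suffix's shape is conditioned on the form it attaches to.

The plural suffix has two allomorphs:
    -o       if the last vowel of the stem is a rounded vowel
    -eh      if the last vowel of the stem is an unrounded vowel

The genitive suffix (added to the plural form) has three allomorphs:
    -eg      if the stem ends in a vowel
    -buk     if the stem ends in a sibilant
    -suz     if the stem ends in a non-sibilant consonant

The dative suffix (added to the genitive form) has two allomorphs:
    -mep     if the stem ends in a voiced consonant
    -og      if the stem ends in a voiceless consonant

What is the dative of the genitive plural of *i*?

*i* — last vowel /i/ (an unrounded vowel) → -eh → *ieh*.
The plural form *ieh* — final sound /h/ (a non-sibilant consonant) → -suz → *iehsuz*.
The genitive form *iehsuz*: final consonant = /z/, voiced → -mep → *iehsuzmep*.

iehsuzmep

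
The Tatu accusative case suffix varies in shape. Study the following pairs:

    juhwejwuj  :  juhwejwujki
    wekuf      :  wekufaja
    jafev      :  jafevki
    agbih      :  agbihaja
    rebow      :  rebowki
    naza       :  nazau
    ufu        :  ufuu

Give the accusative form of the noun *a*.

Looking at the final sound of each stem: -aja when the stem ends in a voiceless consonant (*wekuf*, *agbih*); -ki when the stem ends in a voiced consonant (*juhwejwuj*, *jafev*, *rebow*); -u when the stem ends in a vowel (*naza*, *ufu*).
The final sound of *a* is /a/, which is a vowel, so the suffix is -u, giving *au*.

au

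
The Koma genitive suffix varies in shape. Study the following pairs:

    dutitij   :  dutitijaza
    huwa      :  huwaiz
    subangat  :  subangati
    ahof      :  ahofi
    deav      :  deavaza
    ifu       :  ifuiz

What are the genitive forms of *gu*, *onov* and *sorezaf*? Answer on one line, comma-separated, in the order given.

guiz, onovaza, sorezafi

The alternation tracks the final sound of the stem — -i when the stem ends in a voiceless consonant (*subangat*, *ahof*); -aza when the stem ends in a voiced consonant (*dutitij*, *deav*); -iz when the stem ends in a vowel (*huwa*, *ifu*).
The final sound of *gu* is /u/, which is a vowel, so the suffix is -iz, giving *guiz*.
*onov* — final sound /v/ (a voiced consonant) → -aza → *onovaza*.
*sorezaf* — final sound /f/ (a voiceless consonant) → -i → *sorezafi*.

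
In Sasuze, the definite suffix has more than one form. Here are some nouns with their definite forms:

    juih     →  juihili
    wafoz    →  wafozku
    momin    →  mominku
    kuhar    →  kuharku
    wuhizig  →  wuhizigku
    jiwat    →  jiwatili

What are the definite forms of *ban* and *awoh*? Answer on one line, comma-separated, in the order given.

The alternation tracks the final consonant of the stem — -ili when the stem ends in a voiceless consonant (*juih*, *jiwat*); -ku when the stem ends in a voiced consonant (*wafoz*, *momin*, *kuhar*, *wuhizig*).
Since the final consonant of *ban* is /n/ (voiced), it takes -ku, giving *banku*.
The final consonant of *awoh* is /h/, which is voiceless, so the suffix is -ili, giving *awohili*.

banku, awohili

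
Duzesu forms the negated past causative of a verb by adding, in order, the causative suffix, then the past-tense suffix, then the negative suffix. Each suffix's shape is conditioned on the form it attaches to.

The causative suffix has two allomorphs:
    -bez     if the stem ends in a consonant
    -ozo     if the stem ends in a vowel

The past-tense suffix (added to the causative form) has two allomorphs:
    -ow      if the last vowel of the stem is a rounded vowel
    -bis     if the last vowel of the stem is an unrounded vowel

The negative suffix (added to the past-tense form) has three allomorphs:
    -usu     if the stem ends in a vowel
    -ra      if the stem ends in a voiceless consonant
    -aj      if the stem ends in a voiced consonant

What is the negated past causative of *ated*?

atedbezbisra

*ated* — final sound /d/ (a consonant) → -bez → *atedbez*.
The last vowel of the causative form *atedbez* is /e/, which is an unrounded vowel, so the past-tense suffix is -bis, giving *atedbezbis*.
Since the final sound of the past-tense form *atedbezbis* is /s/ (a voiceless consonant), it takes -ra, giving *atedbezbisra*.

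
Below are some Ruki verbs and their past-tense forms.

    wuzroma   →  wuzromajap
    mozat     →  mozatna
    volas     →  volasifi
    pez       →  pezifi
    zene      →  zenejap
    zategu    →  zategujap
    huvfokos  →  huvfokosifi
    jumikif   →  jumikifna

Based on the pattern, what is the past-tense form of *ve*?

vejap

The pattern is sibilance of the final sound: -ifi when the stem ends in a sibilant (*volas*, *pez*, *huvfokos*); -na when the stem ends in a non-sibilant consonant (*mozat*, *jumikif*); -jap when the stem ends in a vowel (*wuzroma*, *zene*, *zategu*).
The final sound of *ve* is /e/, which is a vowel, so the suffix is -jap, giving *vejap*.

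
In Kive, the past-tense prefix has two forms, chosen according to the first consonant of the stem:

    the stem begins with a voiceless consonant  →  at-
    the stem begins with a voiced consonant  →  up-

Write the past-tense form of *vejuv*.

The first consonant of *vejuv* is /v/, which is voiced, so the prefix is up-, giving *upvejuv*.

upvejuv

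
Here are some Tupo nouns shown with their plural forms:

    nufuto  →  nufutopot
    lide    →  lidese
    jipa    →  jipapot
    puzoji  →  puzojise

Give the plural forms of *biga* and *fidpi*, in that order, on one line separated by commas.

bigapot, fidpise

The suffix is conditioned by the last vowel: -se when the last vowel of the stem is a front vowel (*lide*, *puzoji*); -pot when the last vowel of the stem is a back vowel (*nufuto*, *jipa*).
*biga*: last vowel = /a/, a back vowel → -pot → *bigapot*.
*fidpi*: last vowel = /i/, a front vowel → -se → *fidpise*.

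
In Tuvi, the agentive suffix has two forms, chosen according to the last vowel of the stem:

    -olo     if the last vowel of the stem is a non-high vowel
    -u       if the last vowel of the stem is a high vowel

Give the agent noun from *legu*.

leguu

Since the last vowel of *legu* is /u/ (a high vowel), it takes -u, giving *leguu*.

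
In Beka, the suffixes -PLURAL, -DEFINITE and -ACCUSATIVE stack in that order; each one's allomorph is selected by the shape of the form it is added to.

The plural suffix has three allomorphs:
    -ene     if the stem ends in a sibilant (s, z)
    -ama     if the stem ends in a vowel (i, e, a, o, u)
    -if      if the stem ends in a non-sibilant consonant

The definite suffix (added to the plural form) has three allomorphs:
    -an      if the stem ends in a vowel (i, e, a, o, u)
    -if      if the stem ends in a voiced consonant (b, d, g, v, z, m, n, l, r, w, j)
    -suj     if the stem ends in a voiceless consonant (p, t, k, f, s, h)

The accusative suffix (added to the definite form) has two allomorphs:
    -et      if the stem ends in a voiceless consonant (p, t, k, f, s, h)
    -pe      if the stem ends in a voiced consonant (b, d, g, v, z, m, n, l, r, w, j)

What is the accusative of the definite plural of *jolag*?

*jolag*: final sound = /g/, a non-sibilant consonant → -if → *jolagif*.
The plural form *jolagif* — final sound /f/ (a voiceless consonant) → -suj → *jolagifsuj*.
Since the final consonant of the definite form *jolagifsuj* is /j/ (voiced), it takes -pe, giving *jolagifsujpe*.

jolagifsujpe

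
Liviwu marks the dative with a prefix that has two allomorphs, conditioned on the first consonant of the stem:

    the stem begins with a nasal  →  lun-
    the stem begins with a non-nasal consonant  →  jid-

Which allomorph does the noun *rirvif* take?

jid-

*rirvif*: first consonant = /r/, non-nasal → jid-.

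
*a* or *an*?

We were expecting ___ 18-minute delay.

an

The indefinite article is chosen by the initial *sound* of the following word, not its spelling.
The number *18* is spoken "eighteen", beginning with /ˌeɪˈtiːn/ — a vowel sound.
So the article is *an*: We were expecting an 18-minute delay.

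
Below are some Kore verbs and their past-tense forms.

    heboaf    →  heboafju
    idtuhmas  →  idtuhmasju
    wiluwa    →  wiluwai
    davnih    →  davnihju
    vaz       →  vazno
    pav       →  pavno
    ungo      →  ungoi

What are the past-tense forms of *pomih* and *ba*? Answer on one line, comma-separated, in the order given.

Looking at the final sound of each stem: -ju when the stem ends in a voiceless consonant (*heboaf*, *idtuhmas*, *davnih*); -no when the stem ends in a voiced consonant (*vaz*, *pav*); -i when the stem ends in a vowel (*wiluwa*, *ungo*).
The final sound of *pomih* is /h/, which is a voiceless consonant, so the suffix is -ju, giving *pomihju*.
Since the final sound of *ba* is /a/ (a vowel), it takes -i, giving *bai*.

pomihju, bai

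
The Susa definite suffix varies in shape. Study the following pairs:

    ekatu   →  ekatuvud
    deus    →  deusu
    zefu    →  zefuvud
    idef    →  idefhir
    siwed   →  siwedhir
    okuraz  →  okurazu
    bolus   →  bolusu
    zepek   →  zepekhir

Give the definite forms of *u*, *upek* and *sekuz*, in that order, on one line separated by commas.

The pattern is sibilance of the final sound: -u when the stem ends in a sibilant (*deus*, *okuraz*, *bolus*); -hir when the stem ends in a non-sibilant consonant (*idef*, *siwed*, *zepek*); -vud when the stem ends in a vowel (*ekatu*, *zefu*).
*u*: final sound = /u/, a vowel → -vud → *uvud*.
Since the final sound of *upek* is /k/ (a non-sibilant consonant), it takes -hir, giving *upekhir*.
The final sound of *sekuz* is /z/, which is a sibilant, so the suffix is -u, giving *sekuzu*.

uvud, upekhir, sekuzu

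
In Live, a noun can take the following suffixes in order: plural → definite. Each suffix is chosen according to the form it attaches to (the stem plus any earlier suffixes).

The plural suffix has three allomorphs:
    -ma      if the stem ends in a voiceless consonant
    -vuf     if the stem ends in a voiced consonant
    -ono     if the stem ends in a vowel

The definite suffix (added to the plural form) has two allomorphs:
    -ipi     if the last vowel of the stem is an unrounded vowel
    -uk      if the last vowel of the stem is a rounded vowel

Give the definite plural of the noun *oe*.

Since the final sound of *oe* is /e/ (a vowel), it takes -ono, giving *oeono*.
Since the last vowel of the plural form *oeono* is /o/ (a rounded vowel), it takes -uk, giving *oeonouk*.

oeonouk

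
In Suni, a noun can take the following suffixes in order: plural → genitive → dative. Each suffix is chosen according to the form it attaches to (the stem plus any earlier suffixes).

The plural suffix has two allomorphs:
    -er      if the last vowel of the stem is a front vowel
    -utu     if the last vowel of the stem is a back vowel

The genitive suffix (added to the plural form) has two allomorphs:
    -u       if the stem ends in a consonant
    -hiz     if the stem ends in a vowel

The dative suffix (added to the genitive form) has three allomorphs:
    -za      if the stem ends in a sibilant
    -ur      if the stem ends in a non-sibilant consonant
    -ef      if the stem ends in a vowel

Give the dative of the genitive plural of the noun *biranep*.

The last vowel of *biranep* is /e/, which is a front vowel, so the plural suffix is -er, giving *biraneper*.
The plural form *biraneper*: final sound = /r/, a consonant → -u → *biraneperu*.
The genitive form *biraneperu* — final sound /u/ (a vowel) → -ef → *biraneperuef*.

biraneperuef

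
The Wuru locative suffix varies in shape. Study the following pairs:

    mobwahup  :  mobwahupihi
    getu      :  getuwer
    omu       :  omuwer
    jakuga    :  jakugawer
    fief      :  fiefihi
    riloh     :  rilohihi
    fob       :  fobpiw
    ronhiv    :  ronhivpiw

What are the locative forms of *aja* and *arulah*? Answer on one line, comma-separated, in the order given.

The suffix is conditioned by the final sound: -ihi when the stem ends in a voiceless consonant (*mobwahup*, *fief*, *riloh*); -piw when the stem ends in a voiced consonant (*fob*, *ronhiv*); -wer when the stem ends in a vowel (*getu*, *omu*, *jakuga*).
Since the final sound of *aja* is /a/ (a vowel), it takes -wer, giving *ajawer*.
Since the final sound of *arulah* is /h/ (a voiceless consonant), it takes -ihi, giving *arulahihi*.

ajawer, arulahihi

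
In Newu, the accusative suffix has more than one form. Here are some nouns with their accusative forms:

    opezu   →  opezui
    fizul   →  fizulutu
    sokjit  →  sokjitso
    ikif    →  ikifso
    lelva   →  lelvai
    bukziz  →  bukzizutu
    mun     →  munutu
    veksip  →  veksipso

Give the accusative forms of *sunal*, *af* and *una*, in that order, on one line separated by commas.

Looking at the final sound of each stem: -so when the stem ends in a voiceless consonant (*sokjit*, *ikif*, *veksip*); -utu when the stem ends in a voiced consonant (*fizul*, *bukziz*, *mun*); -i when the stem ends in a vowel (*opezu*, *lelva*).
Since the final sound of *sunal* is /l/ (a voiced consonant), it takes -utu, giving *sunalutu*.
Since the final sound of *af* is /f/ (a voiceless consonant), it takes -so, giving *afso*.
Since the final sound of *una* is /a/ (a vowel), it takes -i, giving *unai*.

sunalutu, afso, unai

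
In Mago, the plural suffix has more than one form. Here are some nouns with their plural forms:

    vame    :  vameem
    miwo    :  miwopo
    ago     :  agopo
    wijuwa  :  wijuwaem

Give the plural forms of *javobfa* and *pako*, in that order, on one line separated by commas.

javobfaem, pakopo

The pattern is rounding harmony: -po when the last vowel of the stem is a rounded vowel (*miwo*, *ago*); -em when the last vowel of the stem is an unrounded vowel (*vame*, *wijuwa*).
*javobfa* — last vowel /a/ (an unrounded vowel) → -em → *javobfaem*.
*pako*: last vowel = /o/, a rounded vowel → -po → *pakopo*.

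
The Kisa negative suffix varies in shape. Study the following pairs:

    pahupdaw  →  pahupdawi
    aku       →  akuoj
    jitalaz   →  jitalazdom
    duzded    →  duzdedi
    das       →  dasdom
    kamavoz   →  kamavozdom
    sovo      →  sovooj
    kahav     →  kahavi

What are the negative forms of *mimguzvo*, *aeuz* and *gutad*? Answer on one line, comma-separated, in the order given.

mimguzvooj, aeuzdom, gutadi

The alternation tracks the final sound of the stem — -dom when the stem ends in a sibilant (*jitalaz*, *das*, *kamavoz*); -i when the stem ends in a non-sibilant consonant (*pahupdaw*, *duzded*, *kahav*); -oj when the stem ends in a vowel (*aku*, *sovo*).
*mimguzvo*: final sound = /o/, a vowel → -oj → *mimguzvooj*.
*aeuz* — final sound /z/ (a sibilant) → -dom → *aeuzdom*.
The final sound of *gutad* is /d/, which is a non-sibilant consonant, so the suffix is -i, giving *gutadi*.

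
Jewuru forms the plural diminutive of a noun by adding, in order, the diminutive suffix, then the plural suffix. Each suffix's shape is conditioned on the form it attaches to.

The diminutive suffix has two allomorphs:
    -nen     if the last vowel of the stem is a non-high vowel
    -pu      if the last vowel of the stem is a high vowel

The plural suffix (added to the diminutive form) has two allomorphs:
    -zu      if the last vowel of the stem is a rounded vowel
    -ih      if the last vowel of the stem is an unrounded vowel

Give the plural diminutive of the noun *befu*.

befupuzu

*befu*: last vowel = /u/, a high vowel → -pu → *befupu*.
The diminutive form *befupu* — last vowel /u/ (a rounded vowel) → -zu → *befupuzu*.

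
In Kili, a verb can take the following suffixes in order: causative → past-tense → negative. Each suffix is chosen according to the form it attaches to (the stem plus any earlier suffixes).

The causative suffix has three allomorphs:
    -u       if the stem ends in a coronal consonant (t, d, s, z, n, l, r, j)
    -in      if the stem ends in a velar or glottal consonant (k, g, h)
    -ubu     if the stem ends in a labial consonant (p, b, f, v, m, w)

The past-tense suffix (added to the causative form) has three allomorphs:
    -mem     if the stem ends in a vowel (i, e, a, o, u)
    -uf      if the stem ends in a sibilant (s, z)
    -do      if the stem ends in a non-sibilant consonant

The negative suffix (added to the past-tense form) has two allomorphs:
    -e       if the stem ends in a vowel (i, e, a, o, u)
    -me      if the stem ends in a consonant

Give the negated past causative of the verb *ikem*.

ikemubumemme

The final consonant of *ikem* is /m/, which is labial, so the causative suffix is -ubu, giving *ikemubu*.
The causative form *ikemubu* — final sound /u/ (a vowel) → -mem → *ikemubumem*.
Since the final sound of the past-tense form *ikemubumem* is /m/ (a consonant), it takes -me, giving *ikemubumemme*.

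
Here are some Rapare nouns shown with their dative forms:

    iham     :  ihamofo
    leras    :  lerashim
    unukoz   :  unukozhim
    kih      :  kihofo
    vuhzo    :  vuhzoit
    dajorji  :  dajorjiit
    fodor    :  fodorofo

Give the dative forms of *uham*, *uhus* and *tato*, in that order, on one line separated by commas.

uhamofo, uhushim, tatoit

The suffix is conditioned by the final sound: -him when the stem ends in a sibilant (*leras*, *unukoz*); -ofo when the stem ends in a non-sibilant consonant (*iham*, *kih*, *fodor*); -it when the stem ends in a vowel (*vuhzo*, *dajorji*).
Since the final sound of *uham* is /m/ (a non-sibilant consonant), it takes -ofo, giving *uhamofo*.
*uhus* — final sound /s/ (a sibilant) → -him → *uhushim*.
*tato*: final sound = /o/, a vowel → -it → *tatoit*.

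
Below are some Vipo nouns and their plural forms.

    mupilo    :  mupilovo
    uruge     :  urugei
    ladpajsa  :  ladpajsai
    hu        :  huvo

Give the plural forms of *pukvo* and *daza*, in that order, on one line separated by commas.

Looking at the last vowel of each stem: -vo when the last vowel of the stem is a rounded vowel (*mupilo*, *hu*); -i when the last vowel of the stem is an unrounded vowel (*uruge*, *ladpajsa*).
*pukvo*: last vowel = /o/, a rounded vowel → -vo → *pukvovo*.
Since the last vowel of *daza* is /a/ (an unrounded vowel), it takes -i, giving *dazai*.

pukvovo, dazai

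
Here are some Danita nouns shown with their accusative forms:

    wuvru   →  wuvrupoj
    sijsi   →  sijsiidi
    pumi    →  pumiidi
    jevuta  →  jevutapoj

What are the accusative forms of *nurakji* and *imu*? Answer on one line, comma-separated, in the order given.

nurakjiidi, imupoj

The suffix is conditioned by the last vowel: -idi when the last vowel of the stem is a front vowel (*sijsi*, *pumi*); -poj when the last vowel of the stem is a back vowel (*wuvru*, *jevuta*).
Since the last vowel of *nurakji* is /i/ (a front vowel), it takes -idi, giving *nurakjiidi*.
*imu* — last vowel /u/ (a back vowel) → -poj → *imupoj*.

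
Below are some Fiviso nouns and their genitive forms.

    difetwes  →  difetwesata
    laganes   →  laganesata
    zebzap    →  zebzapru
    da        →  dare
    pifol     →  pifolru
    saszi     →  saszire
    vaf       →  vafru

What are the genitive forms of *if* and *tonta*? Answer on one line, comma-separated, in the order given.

ifru, tontare

The alternation tracks the final sound of the stem — -ata when the stem ends in a sibilant (*difetwes*, *laganes*); -ru when the stem ends in a non-sibilant consonant (*zebzap*, *pifol*, *vaf*); -re when the stem ends in a vowel (*da*, *saszi*).
*if*: final sound = /f/, a non-sibilant consonant → -ru → *ifru*.
*tonta*: final sound = /a/, a vowel → -re → *tontare*.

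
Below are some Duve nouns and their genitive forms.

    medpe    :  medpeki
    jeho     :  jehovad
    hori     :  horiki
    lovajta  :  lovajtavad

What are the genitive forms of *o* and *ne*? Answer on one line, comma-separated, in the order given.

Looking at the last vowel of each stem: -ki when the last vowel of the stem is a front vowel (*medpe*, *hori*); -vad when the last vowel of the stem is a back vowel (*jeho*, *lovajta*).
*o*: last vowel = /o/, a back vowel → -vad → *ovad*.
*ne* — last vowel /e/ (a front vowel) → -ki → *neki*.

ovad, neki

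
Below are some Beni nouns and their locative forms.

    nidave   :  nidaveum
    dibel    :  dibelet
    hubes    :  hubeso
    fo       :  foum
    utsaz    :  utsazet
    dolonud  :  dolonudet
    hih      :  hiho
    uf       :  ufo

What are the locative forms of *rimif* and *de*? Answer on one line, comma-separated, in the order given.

rimifo, deum

The suffix is conditioned by the final sound: -o when the stem ends in a voiceless consonant (*hubes*, *hih*, *uf*); -et when the stem ends in a voiced consonant (*dibel*, *utsaz*, *dolonud*); -um when the stem ends in a vowel (*nidave*, *fo*).
*rimif* — final sound /f/ (a voiceless consonant) → -o → *rimifo*.
The final sound of *de* is /e/, which is a vowel, so the suffix is -um, giving *deum*.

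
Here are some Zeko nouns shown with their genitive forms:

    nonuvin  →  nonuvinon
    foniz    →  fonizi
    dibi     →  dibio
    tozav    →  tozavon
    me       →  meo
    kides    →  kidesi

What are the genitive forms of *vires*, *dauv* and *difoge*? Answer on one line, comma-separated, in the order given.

viresi, dauvon, difogeo

Looking at the final sound of each stem: -i when the stem ends in a sibilant (*foniz*, *kides*); -on when the stem ends in a non-sibilant consonant (*nonuvin*, *tozav*); -o when the stem ends in a vowel (*dibi*, *me*).
*vires*: final sound = /s/, a sibilant → -i → *viresi*.
*dauv*: final sound = /v/, a non-sibilant consonant → -on → *dauvon*.
Since the final sound of *difoge* is /e/ (a vowel), it takes -o, giving *difogeo*.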